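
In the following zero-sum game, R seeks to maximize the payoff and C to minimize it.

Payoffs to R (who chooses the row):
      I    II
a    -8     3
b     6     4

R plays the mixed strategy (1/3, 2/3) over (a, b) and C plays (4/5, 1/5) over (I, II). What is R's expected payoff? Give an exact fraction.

9/5

Against (4/5, 1/5), each row's expected payoff is a: -29/5; b: 28/5.
Taking the (1/3, 2/3)-weighted average: (1/3)·(-29/5) + (2/3)·(28/5) = 9/5.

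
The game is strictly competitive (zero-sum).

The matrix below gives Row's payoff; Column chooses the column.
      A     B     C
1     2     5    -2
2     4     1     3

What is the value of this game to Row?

Column A is strictly dominated by C for Column (it gives Row more in every row).
The remaining 2×2 game on (1, 2) × (B, C) has no saddle point. Let Row play 1 with probability p; indifference gives 5p + (1−p) = −2p + 3(1−p), so p = 2/9.
Similarly Column's optimal q on B is 5/9, and the value is 5·(5/9) + (-2)·(4/9) = 17/9.

17/9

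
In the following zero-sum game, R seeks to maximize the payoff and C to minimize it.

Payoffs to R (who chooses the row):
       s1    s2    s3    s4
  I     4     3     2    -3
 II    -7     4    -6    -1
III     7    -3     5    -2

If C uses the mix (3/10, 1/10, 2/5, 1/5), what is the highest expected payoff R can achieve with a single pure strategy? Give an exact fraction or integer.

I: (4)·(3/10) + (3)·(1/10) + (2)·(2/5) + (-3)·(1/5) = 17/10.
II: (-7)·(3/10) + (4)·(1/10) + (-6)·(2/5) + (-1)·(1/5) = -43/10.
III: (7)·(3/10) + (-3)·(1/10) + (5)·(2/5) + (-2)·(1/5) = 17/5.
The best pure response is III with expected payoff 17/5.

17/5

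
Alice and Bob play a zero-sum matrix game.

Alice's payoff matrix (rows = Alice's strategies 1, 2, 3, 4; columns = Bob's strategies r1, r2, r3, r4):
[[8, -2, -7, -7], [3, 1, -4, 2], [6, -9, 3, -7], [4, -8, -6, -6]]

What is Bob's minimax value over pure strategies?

1

The worst case (largest entry) in each column is r1: 8, r2: 1, r3: 3, r4: 2.
The best (smallest) of these is 1.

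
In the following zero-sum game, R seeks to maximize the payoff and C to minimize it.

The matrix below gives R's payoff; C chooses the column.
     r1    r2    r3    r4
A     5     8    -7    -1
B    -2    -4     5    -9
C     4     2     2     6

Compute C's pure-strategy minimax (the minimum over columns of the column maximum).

5

The worst case (largest entry) in each column is r1: 5, r2: 8, r3: 5, r4: 6.
The best (smallest) of these is 5.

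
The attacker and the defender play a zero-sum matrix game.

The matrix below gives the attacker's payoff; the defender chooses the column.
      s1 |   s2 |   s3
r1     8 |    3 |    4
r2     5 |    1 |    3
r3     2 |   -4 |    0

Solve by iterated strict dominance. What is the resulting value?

Column s3 is strictly dominated by s2 for the defender (3<4, 1<3, -4<0); eliminate s3.
Column s1 is strictly dominated by s2 for the defender (3<8, 1<5, -4<2); eliminate s1.
Row r3 is strictly dominated by row r1 (3>-4); eliminate r3.
Row r2 is strictly dominated by row r1 (3>1); eliminate r2.
Only (r1, s2) remains, with payoff 3.

3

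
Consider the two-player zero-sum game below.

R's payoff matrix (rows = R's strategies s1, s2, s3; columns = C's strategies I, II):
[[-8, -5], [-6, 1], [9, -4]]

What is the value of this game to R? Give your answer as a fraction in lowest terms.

Row s1 is strictly dominated by row s2, so R never plays it.
The remaining 2×2 game on (s2, s3) × (I, II) has no saddle point. Let R play s2 with probability p; indifference gives −6p + 9(1−p) = p − 4(1−p), so p = 13/20.
Similarly C's optimal q on I is 1/4, and the value is -6·(1/4) + (1)·(3/4) = -3/4.

-3/4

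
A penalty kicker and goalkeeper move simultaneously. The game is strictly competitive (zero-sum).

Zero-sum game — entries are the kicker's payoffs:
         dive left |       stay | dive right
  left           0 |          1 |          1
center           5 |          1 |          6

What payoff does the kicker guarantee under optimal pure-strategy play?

Row minima: 0, 1 → the kicker's maximin is 1.
Column maxima: 5, 1, 6 → the goalkeeper's minimax is 1.
They coincide at (center, stay), so the value is 1.

1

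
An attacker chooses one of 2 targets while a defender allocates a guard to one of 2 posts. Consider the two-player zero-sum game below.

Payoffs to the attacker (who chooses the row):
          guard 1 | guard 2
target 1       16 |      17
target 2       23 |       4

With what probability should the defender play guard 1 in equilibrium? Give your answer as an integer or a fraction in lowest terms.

13/20

Row minima are 16 and 4, so the attacker's maximin is 16; column maxima are 23 and 17, so the defender's minimax is 17. These differ, so the equilibrium is in mixed strategies.
Let the defender play guard 1 with probability q. The attacker is indifferent when 16q + 17(1−q) = 23q + 4(1−q), giving q = 13/20.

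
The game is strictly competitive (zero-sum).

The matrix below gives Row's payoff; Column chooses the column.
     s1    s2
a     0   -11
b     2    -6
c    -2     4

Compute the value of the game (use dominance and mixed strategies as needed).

-2/7

Row a is strictly dominated by row b, so Row never plays it.
The remaining 2×2 game on (b, c) × (s1, s2) has no saddle point. Let Row play b with probability p; indifference gives 2p − 2(1−p) = −6p + 4(1−p), so p = 3/7.
Similarly Column's optimal q on s1 is 5/7, and the value is 2·(5/7) + (-6)·(2/7) = -2/7.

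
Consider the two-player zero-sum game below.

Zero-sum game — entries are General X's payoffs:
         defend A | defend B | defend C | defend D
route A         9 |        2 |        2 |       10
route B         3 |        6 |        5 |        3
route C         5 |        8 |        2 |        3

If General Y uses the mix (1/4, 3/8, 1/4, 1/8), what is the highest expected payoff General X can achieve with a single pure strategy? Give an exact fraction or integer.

route A: (9)·(1/4) + (2)·(3/8) + (2)·(1/4) + (10)·(1/8) = 19/4.
route B: (3)·(1/4) + (6)·(3/8) + (5)·(1/4) + (3)·(1/8) = 37/8.
route C: (5)·(1/4) + (8)·(3/8) + (2)·(1/4) + (3)·(1/8) = 41/8.
The best pure response is route C with expected payoff 41/8.

41/8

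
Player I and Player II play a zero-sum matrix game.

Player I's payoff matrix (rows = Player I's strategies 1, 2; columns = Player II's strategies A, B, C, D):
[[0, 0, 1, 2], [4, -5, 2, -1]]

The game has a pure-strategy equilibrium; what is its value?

Row minima: 0, -5 → Player I's maximin is 0.
Column maxima: 4, 0, 2, 2 → Player II's minimax is 0.
They coincide at (1, B), so the value is 0.

0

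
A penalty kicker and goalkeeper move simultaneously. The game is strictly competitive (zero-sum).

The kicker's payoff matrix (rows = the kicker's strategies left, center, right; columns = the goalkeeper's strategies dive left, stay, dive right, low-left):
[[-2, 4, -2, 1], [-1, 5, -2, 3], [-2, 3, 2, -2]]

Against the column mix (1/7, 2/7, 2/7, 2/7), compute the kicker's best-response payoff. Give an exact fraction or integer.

left: (-2)·(1/7) + (4)·(2/7) + (-2)·(2/7) + (1)·(2/7) = 4/7.
center: (-1)·(1/7) + (5)·(2/7) + (-2)·(2/7) + (3)·(2/7) = 11/7.
right: (-2)·(1/7) + (3)·(2/7) + (2)·(2/7) + (-2)·(2/7) = 4/7.
The best pure response is center with expected payoff 11/7.

11/7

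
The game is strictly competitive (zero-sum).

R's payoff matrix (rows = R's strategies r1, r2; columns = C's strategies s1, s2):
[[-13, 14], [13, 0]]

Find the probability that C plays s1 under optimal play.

Row minima are -13 and 0, so R's maximin is 0; column maxima are 13 and 14, so C's minimax is 13. These differ, so the equilibrium is in mixed strategies.
Let C play s1 with probability q. R is indifferent when −13q + 14(1−q) = 13q, giving q = 7/20.

7/20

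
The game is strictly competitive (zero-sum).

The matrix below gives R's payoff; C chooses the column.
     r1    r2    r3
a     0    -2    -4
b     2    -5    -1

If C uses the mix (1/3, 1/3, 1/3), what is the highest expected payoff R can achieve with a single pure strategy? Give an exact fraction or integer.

a: (0)·(1/3) + (-2)·(1/3) + (-4)·(1/3) = -2.
b: (2)·(1/3) + (-5)·(1/3) + (-1)·(1/3) = -4/3.
The best pure response is b with expected payoff -4/3.

-4/3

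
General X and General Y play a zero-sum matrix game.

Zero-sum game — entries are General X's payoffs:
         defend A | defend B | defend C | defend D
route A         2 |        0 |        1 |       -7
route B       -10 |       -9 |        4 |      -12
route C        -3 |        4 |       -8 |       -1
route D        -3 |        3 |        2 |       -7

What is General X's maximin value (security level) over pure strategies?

-7

The worst-case payoff for each row is route A: -7, route B: -12, route C: -8, route D: -7.
The best of these is -7.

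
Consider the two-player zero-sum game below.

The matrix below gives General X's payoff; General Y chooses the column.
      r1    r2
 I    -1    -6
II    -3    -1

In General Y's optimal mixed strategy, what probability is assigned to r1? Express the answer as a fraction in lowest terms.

5/7

Row minima are -6 and -3, so General X's maximin is -3; column maxima are -1 and -1, so General Y's minimax is -1. These differ, so the equilibrium is in mixed strategies.
Let General Y play r1 with probability q. General X is indifferent when −q − 6(1−q) = −3q − (1−q), giving q = 5/7.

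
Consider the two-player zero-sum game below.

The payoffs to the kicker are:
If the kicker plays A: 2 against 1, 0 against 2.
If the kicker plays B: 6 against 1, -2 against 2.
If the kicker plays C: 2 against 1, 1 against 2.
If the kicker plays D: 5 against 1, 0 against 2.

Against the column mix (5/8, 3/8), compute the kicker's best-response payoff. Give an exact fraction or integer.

A: (2)·(5/8) + (0)·(3/8) = 5/4.
B: (6)·(5/8) + (-2)·(3/8) = 3.
C: (2)·(5/8) + (1)·(3/8) = 13/8.
D: (5)·(5/8) + (0)·(3/8) = 25/8.
The best pure response is D with expected payoff 25/8.

25/8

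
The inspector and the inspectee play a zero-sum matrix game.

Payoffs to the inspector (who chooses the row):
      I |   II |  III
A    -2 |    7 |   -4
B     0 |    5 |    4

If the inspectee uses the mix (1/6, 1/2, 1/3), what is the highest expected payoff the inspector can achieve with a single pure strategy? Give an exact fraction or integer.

A: (-2)·(1/6) + (7)·(1/2) + (-4)·(1/3) = 11/6.
B: (0)·(1/6) + (5)·(1/2) + (4)·(1/3) = 23/6.
The best pure response is B with expected payoff 23/6.

23/6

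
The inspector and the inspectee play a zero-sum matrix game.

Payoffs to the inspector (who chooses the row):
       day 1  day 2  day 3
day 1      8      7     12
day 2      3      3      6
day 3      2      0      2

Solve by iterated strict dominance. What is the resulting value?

7

Column day 3 is strictly dominated by day 2 for the inspectee (7<12, 3<6, 0<2); eliminate day 3.
Row day 3 is strictly dominated by row day 1 (8>2, 7>0); eliminate day 3.
Row day 2 is strictly dominated by row day 1 (8>3, 7>3); eliminate day 2.
Column day 1 is strictly dominated by day 2 for the inspectee (7<8); eliminate day 1.
Only (day 1, day 2) remains, with payoff 7.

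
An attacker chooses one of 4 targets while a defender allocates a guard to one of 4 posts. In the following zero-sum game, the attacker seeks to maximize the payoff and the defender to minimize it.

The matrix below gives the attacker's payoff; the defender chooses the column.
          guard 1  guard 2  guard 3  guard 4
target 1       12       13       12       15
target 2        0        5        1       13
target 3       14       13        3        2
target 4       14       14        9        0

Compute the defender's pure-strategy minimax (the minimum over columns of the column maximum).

The worst case (largest entry) in each column is guard 1: 14, guard 2: 14, guard 3: 12, guard 4: 15.
The best (smallest) of these is 12.

12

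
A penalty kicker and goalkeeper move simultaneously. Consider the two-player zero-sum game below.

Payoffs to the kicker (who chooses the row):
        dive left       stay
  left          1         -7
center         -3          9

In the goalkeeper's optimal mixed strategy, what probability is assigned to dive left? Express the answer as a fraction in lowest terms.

4/5

Row minima are -7 and -3, so the kicker's maximin is -3; column maxima are 1 and 9, so the goalkeeper's minimax is 1. These differ, so the equilibrium is in mixed strategies.
Let the goalkeeper play dive left with probability q. The kicker is indifferent when q − 7(1−q) = −3q + 9(1−q), giving q = 4/5.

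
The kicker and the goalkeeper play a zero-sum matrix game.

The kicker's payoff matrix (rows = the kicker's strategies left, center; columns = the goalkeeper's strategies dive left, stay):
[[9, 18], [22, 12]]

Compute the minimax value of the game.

Row minima are 9 and 12, so the kicker's maximin is 12; column maxima are 22 and 18, so the goalkeeper's minimax is 18. These differ, so the equilibrium is in mixed strategies.
Let the kicker play left with probability p. The goalkeeper is indifferent when 9p + 22(1−p) = 18p + 12(1−p), giving p = 10/19.
Let the goalkeeper play dive left with probability q. The kicker is indifferent when 9q + 18(1−q) = 22q + 12(1−q), giving q = 6/19.
The value is 9·(6/19) + (18)·(13/19) = 288/19.

288/19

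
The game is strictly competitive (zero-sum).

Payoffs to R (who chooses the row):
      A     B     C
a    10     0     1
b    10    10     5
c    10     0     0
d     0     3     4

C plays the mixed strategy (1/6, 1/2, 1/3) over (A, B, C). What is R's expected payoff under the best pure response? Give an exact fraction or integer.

25/3

a: (10)·(1/6) + (0)·(1/2) + (1)·(1/3) = 2.
b: (10)·(1/6) + (10)·(1/2) + (5)·(1/3) = 25/3.
c: (10)·(1/6) + (0)·(1/2) + (0)·(1/3) = 5/3.
d: (0)·(1/6) + (3)·(1/2) + (4)·(1/3) = 17/6.
The best pure response is b with expected payoff 25/3.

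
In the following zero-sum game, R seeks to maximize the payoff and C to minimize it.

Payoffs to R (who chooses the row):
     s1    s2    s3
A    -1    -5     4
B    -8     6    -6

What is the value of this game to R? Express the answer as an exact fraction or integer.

-23/9

Column s3 is strictly dominated by s1 for C (it gives R more in every row).
The remaining 2×2 game on (A, B) × (s1, s2) has no saddle point. Let R play A with probability p; indifference gives −p − 8(1−p) = −5p + 6(1−p), so p = 7/9.
Similarly C's optimal q on s1 is 11/18, and the value is -1·(11/18) + (-5)·(7/18) = -23/9.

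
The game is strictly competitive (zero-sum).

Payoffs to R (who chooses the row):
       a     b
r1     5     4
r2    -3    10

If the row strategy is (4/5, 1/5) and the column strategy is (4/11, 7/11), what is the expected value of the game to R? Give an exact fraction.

Against (4/11, 7/11), each row's expected payoff is r1: 48/11; r2: 58/11.
Taking the (4/5, 1/5)-weighted average: (4/5)·(48/11) + (1/5)·(58/11) = 50/11.

50/11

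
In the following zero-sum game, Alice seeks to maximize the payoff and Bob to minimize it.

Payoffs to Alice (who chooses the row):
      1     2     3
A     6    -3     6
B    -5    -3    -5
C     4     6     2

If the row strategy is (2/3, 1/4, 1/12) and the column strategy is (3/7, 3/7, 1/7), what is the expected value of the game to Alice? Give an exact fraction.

65/84

Against (3/7, 3/7, 1/7), each row's expected payoff is A: 15/7; B: -29/7; C: 32/7.
Taking the (2/3, 1/4, 1/12)-weighted average: (2/3)·(15/7) + (1/4)·(-29/7) + (1/12)·(32/7) = 65/84.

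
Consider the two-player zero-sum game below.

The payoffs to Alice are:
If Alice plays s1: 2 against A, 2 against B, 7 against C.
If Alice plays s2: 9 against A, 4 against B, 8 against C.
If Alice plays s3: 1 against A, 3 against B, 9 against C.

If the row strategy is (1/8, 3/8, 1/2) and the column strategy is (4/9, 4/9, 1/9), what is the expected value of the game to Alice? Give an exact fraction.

Against (4/9, 4/9, 1/9), each row's expected payoff is s1: 23/9; s2: 20/3; s3: 25/9.
Taking the (1/8, 3/8, 1/2)-weighted average: (1/8)·(23/9) + (3/8)·(20/3) + (1/2)·(25/9) = 101/24.

101/24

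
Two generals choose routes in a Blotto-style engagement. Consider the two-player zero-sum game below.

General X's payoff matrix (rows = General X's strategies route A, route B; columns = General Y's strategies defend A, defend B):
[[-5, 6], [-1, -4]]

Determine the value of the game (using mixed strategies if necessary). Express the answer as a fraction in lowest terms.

Row minima are -5 and -4, so General X's maximin is -4; column maxima are -1 and 6, so General Y's minimax is -1. These differ, so the equilibrium is in mixed strategies.
Let General X play route A with probability p. General Y is indifferent when −5p − (1−p) = 6p − 4(1−p), giving p = 3/14.
Let General Y play defend A with probability q. General X is indifferent when −5q + 6(1−q) = −q − 4(1−q), giving q = 5/7.
The value is -5·(5/7) + (6)·(2/7) = -13/7.

-13/7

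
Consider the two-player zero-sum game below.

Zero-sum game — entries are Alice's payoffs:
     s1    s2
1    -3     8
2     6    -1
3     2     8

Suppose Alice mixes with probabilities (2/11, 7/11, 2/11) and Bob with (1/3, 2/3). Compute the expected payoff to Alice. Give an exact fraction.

Against (1/3, 2/3), each row's expected payoff is 1: 13/3; 2: 4/3; 3: 6.
Taking the (2/11, 7/11, 2/11)-weighted average: (2/11)·(13/3) + (7/11)·(4/3) + (2/11)·(6) = 30/11.

30/11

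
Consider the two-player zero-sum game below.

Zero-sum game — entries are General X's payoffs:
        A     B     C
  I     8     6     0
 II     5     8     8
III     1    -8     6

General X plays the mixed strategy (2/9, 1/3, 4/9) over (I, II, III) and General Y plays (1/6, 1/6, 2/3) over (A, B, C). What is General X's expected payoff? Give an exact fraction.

77/18

Against (1/6, 1/6, 2/3), each row's expected payoff is I: 7/3; II: 15/2; III: 17/6.
Taking the (2/9, 1/3, 4/9)-weighted average: (2/9)·(7/3) + (1/3)·(15/2) + (4/9)·(17/6) = 77/18.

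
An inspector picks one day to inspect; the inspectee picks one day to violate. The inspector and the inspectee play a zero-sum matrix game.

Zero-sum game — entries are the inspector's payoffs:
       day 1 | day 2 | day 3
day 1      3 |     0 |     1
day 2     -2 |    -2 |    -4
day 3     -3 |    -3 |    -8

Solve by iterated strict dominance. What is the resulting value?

Column day 1 is strictly dominated by day 3 for the inspectee (1<3, -4<-2, -8<-3); eliminate day 1.
Row day 2 is strictly dominated by row day 1 (0>-2, 1>-4); eliminate day 2.
Row day 3 is strictly dominated by row day 1 (0>-3, 1>-8); eliminate day 3.
Column day 3 is strictly dominated by day 2 for the inspectee (0<1); eliminate day 3.
Only (day 1, day 2) remains, with payoff 0.

0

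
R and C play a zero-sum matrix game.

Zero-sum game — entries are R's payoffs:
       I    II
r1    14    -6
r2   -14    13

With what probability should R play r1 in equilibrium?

27/47

Row minima are -6 and -14, so R's maximin is -6; column maxima are 14 and 13, so C's minimax is 13. These differ, so the equilibrium is in mixed strategies.
Let R play r1 with probability p. C is indifferent when 14p − 14(1−p) = −6p + 13(1−p), giving p = 27/47.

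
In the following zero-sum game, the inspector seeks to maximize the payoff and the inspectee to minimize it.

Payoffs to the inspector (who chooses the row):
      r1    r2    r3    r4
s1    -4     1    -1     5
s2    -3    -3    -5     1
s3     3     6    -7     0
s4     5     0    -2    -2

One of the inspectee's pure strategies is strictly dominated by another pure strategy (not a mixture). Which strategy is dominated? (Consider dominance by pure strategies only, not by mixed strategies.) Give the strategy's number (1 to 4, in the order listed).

2

The inspectee prefers columns that give the inspector less. Compare r2 with r3: -1 < 1, -5 < -3, -7 < 6, -2 < 0.
So r3 strictly dominates r2 for the inspectee; r2 is strictly dominated.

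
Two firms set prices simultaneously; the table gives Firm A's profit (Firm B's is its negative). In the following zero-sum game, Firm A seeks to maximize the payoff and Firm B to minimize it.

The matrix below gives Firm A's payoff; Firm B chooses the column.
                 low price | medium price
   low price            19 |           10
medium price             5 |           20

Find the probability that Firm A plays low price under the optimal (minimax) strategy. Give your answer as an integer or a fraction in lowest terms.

Row minima are 10 and 5, so Firm A's maximin is 10; column maxima are 19 and 20, so Firm B's minimax is 19. These differ, so the equilibrium is in mixed strategies.
Let Firm A play low price with probability p. Firm B is indifferent when 19p + 5(1−p) = 10p + 20(1−p), giving p = 5/8.

5/8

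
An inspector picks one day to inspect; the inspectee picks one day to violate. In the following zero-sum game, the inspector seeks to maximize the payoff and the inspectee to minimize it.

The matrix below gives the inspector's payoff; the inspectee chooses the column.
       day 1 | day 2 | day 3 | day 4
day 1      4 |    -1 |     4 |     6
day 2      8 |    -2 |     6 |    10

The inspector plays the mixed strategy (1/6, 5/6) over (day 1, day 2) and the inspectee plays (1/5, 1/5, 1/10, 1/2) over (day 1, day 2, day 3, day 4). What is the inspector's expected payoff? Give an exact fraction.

Against (1/5, 1/5, 1/10, 1/2), each row's expected payoff is day 1: 4; day 2: 34/5.
Taking the (1/6, 5/6)-weighted average: (1/6)·(4) + (5/6)·(34/5) = 19/3.

19/3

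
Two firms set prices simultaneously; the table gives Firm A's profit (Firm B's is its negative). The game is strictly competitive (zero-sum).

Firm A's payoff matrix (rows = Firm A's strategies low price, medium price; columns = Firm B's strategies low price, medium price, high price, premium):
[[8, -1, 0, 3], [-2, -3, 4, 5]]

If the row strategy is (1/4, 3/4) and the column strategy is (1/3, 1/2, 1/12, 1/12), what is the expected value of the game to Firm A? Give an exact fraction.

-11/24

Against (1/3, 1/2, 1/12, 1/12), each row's expected payoff is low price: 29/12; medium price: -17/12.
Taking the (1/4, 3/4)-weighted average: (1/4)·(29/12) + (3/4)·(-17/12) = -11/24.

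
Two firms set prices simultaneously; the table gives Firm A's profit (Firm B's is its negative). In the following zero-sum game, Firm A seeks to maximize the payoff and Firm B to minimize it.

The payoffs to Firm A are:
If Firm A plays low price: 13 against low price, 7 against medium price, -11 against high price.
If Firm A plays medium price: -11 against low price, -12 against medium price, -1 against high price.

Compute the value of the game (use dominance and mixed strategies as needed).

-139/29

Column low price is strictly dominated by medium price for Firm B (it gives Firm A more in every row).
The remaining 2×2 game on (low price, medium price) × (medium price, high price) has no saddle point. Let Firm A play low price with probability p; indifference gives 7p − 12(1−p) = −11p − (1−p), so p = 11/29.
Similarly Firm B's optimal q on medium price is 10/29, and the value is 7·(10/29) + (-11)·(19/29) = -139/29.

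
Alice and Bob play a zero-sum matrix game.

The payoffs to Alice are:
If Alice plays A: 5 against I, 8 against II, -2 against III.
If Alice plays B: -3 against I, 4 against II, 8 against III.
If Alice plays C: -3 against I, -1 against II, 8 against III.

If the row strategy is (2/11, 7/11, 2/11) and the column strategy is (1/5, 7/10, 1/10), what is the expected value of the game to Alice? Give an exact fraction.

164/55

Against (1/5, 7/10, 1/10), each row's expected payoff is A: 32/5; B: 3; C: -1/2.
Taking the (2/11, 7/11, 2/11)-weighted average: (2/11)·(32/5) + (7/11)·(3) + (2/11)·(-1/2) = 164/55.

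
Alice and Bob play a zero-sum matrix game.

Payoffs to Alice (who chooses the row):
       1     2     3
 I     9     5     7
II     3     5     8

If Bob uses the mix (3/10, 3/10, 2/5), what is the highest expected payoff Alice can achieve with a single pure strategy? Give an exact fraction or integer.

I: (9)·(3/10) + (5)·(3/10) + (7)·(2/5) = 7.
II: (3)·(3/10) + (5)·(3/10) + (8)·(2/5) = 28/5.
The best pure response is I with expected payoff 7.

7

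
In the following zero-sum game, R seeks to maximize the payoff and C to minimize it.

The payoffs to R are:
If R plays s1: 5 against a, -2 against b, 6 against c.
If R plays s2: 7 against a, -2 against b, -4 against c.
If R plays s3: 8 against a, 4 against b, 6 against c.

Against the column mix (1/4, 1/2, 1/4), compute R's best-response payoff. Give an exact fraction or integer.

11/2

s1: (5)·(1/4) + (-2)·(1/2) + (6)·(1/4) = 7/4.
s2: (7)·(1/4) + (-2)·(1/2) + (-4)·(1/4) = -1/4.
s3: (8)·(1/4) + (4)·(1/2) + (6)·(1/4) = 11/2.
The best pure response is s3 with expected payoff 11/2.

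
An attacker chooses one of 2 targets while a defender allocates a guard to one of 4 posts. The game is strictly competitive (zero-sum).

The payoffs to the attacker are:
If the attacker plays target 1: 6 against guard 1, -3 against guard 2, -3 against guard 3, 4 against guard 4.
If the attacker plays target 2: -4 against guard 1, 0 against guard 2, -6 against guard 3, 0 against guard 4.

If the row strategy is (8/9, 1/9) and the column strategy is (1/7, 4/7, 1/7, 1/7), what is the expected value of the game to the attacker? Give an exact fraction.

-50/63

Against (1/7, 4/7, 1/7, 1/7), each row's expected payoff is target 1: -5/7; target 2: -10/7.
Taking the (8/9, 1/9)-weighted average: (8/9)·(-5/7) + (1/9)·(-10/7) = -50/63.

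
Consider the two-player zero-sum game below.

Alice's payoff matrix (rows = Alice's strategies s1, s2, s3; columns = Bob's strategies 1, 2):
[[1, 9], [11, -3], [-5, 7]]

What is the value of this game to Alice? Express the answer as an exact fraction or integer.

51/11

Row s3 is strictly dominated by row s1, so Alice never plays it.
The remaining 2×2 game on (s1, s2) × (1, 2) has no saddle point. Let Alice play s1 with probability p; indifference gives p + 11(1−p) = 9p − 3(1−p), so p = 7/11.
Similarly Bob's optimal q on 1 is 6/11, and the value is 1·(6/11) + (9)·(5/11) = 51/11.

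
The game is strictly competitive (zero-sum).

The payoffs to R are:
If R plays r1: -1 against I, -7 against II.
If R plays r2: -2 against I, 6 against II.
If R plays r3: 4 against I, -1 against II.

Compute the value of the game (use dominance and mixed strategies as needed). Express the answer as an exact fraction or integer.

Row r1 is strictly dominated by row r3, so R never plays it.
The remaining 2×2 game on (r2, r3) × (I, II) has no saddle point. Let R play r2 with probability p; indifference gives −2p + 4(1−p) = 6p − (1−p), so p = 5/13.
Similarly C's optimal q on I is 7/13, and the value is -2·(7/13) + (6)·(6/13) = 22/13.

22/13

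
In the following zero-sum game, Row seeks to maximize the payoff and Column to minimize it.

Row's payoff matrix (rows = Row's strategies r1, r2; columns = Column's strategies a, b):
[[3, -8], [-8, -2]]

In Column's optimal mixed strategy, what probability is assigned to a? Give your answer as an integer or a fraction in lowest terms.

6/17

Row minima are -8 and -8, so Row's maximin is -8; column maxima are 3 and -2, so Column's minimax is -2. These differ, so the equilibrium is in mixed strategies.
Let Column play a with probability q. Row is indifferent when 3q − 8(1−q) = −8q − 2(1−q), giving q = 6/17.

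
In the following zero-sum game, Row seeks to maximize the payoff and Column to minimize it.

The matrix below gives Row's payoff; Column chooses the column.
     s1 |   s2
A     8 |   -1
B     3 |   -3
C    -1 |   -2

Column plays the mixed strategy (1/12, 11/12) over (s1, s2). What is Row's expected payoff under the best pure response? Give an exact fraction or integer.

-1/4

A: (8)·(1/12) + (-1)·(11/12) = -1/4.
B: (3)·(1/12) + (-3)·(11/12) = -5/2.
C: (-1)·(1/12) + (-2)·(11/12) = -23/12.
The best pure response is A with expected payoff -1/4.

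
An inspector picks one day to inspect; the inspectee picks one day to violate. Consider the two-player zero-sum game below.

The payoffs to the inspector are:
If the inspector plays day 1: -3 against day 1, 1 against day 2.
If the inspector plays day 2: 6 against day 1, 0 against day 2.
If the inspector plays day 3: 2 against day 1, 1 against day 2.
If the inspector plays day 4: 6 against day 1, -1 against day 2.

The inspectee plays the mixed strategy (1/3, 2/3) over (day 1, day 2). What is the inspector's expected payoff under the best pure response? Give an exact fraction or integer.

day 1: (-3)·(1/3) + (1)·(2/3) = -1/3.
day 2: (6)·(1/3) + (0)·(2/3) = 2.
day 3: (2)·(1/3) + (1)·(2/3) = 4/3.
day 4: (6)·(1/3) + (-1)·(2/3) = 4/3.
The best pure response is day 2 with expected payoff 2.

2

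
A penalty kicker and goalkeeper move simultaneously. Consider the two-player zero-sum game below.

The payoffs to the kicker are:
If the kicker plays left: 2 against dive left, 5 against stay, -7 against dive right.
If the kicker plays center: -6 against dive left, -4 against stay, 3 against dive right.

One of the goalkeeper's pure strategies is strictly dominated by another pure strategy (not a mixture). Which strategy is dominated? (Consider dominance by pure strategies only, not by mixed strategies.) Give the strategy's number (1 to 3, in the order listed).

The goalkeeper prefers columns that give the kicker less. Compare stay with dive left: 2 < 5, -6 < -4.
So dive left strictly dominates stay for the goalkeeper; stay is strictly dominated.

2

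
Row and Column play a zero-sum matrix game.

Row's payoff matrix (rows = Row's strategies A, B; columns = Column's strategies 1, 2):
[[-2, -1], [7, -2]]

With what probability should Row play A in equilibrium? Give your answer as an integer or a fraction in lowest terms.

Row minima are -2 and -2, so Row's maximin is -2; column maxima are 7 and -1, so Column's minimax is -1. These differ, so the equilibrium is in mixed strategies.
Let Row play A with probability p. Column is indifferent when −2p + 7(1−p) = −p − 2(1−p), giving p = 9/10.

9/10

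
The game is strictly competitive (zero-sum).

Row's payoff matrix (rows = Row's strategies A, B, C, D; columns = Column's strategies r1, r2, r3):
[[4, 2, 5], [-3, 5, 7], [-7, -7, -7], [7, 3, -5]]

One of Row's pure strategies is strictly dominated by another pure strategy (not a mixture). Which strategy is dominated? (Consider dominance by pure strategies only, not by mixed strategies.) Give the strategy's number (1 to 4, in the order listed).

Compare C with A: 4 > -7, 2 > -7, 5 > -7.
So A strictly dominates C for Row; C is strictly dominated.

3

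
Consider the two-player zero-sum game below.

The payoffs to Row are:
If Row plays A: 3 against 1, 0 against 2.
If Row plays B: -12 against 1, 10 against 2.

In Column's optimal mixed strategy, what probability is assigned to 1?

2/5

Row minima are 0 and -12, so Row's maximin is 0; column maxima are 3 and 10, so Column's minimax is 3. These differ, so the equilibrium is in mixed strategies.
Let Column play 1 with probability q. Row is indifferent when 3q = −12q + 10(1−q), giving q = 2/5.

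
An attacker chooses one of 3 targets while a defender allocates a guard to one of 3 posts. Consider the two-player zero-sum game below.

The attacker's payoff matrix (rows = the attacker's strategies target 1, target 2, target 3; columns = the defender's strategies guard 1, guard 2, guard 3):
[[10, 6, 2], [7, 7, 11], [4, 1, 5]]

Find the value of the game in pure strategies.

7

Row minima: 2, 7, 1 → the attacker's maximin is 7.
Column maxima: 10, 7, 11 → the defender's minimax is 7.
They coincide at (target 2, guard 2), so the value is 7.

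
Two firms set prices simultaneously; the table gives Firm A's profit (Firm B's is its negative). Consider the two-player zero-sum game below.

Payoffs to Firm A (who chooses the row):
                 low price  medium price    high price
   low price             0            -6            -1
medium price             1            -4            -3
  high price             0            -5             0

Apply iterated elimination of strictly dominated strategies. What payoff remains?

Column high price is strictly dominated by medium price for Firm B (-6<-1, -4<-3, -5<0); eliminate high price.
Column low price is strictly dominated by medium price for Firm B (-6<0, -4<1, -5<0); eliminate low price.
Row low price is strictly dominated by row medium price (-4>-6); eliminate low price.
Row high price is strictly dominated by row medium price (-4>-5); eliminate high price.
Only (medium price, medium price) remains, with payoff -4.

-4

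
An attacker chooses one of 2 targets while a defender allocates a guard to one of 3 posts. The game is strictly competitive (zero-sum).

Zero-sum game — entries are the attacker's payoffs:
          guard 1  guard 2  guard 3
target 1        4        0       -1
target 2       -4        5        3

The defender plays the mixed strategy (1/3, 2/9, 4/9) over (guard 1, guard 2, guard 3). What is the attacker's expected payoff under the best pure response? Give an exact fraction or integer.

target 1: (4)·(1/3) + (0)·(2/9) + (-1)·(4/9) = 8/9.
target 2: (-4)·(1/3) + (5)·(2/9) + (3)·(4/9) = 10/9.
The best pure response is target 2 with expected payoff 10/9.

10/9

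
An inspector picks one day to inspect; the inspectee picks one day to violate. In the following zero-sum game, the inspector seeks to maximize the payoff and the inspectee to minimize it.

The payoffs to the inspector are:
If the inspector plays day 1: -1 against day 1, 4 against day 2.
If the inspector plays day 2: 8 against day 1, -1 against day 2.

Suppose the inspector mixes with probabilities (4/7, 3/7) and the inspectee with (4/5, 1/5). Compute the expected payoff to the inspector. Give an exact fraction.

Against (4/5, 1/5), each row's expected payoff is day 1: 0; day 2: 31/5.
Taking the (4/7, 3/7)-weighted average: (4/7)·(0) + (3/7)·(31/5) = 93/35.

93/35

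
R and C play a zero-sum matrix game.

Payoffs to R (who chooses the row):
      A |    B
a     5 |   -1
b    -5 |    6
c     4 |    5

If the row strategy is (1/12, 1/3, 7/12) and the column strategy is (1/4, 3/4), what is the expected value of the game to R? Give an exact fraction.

187/48

Against (1/4, 3/4), each row's expected payoff is a: 1/2; b: 13/4; c: 19/4.
Taking the (1/12, 1/3, 7/12)-weighted average: (1/12)·(1/2) + (1/3)·(13/4) + (7/12)·(19/4) = 187/48.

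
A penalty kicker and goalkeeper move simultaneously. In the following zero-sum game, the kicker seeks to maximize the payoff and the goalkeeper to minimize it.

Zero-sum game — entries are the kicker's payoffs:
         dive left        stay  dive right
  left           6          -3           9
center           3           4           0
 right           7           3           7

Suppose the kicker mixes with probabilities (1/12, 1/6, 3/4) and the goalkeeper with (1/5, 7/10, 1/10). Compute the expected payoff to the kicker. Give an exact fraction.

Against (1/5, 7/10, 1/10), each row's expected payoff is left: 0; center: 17/5; right: 21/5.
Taking the (1/12, 1/6, 3/4)-weighted average: (1/12)·(0) + (1/6)·(17/5) + (3/4)·(21/5) = 223/60.

223/60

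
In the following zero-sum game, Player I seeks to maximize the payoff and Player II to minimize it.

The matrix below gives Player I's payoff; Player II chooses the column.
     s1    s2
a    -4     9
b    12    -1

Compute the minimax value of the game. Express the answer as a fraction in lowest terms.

Row minima are -4 and -1, so Player I's maximin is -1; column maxima are 12 and 9, so Player II's minimax is 9. These differ, so the equilibrium is in mixed strategies.
Let Player I play a with probability p. Player II is indifferent when −4p + 12(1−p) = 9p − (1−p), giving p = 1/2.
Let Player II play s1 with probability q. Player I is indifferent when −4q + 9(1−q) = 12q − (1−q), giving q = 5/13.
The value is -4·(5/13) + (9)·(8/13) = 4.

4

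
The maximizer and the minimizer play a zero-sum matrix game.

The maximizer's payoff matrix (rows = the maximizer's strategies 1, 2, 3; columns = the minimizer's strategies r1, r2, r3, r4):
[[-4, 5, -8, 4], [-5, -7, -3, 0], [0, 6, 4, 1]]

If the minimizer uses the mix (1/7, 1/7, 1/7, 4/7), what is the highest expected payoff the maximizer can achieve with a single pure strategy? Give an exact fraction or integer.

2

1: (-4)·(1/7) + (5)·(1/7) + (-8)·(1/7) + (4)·(4/7) = 9/7.
2: (-5)·(1/7) + (-7)·(1/7) + (-3)·(1/7) + (0)·(4/7) = -15/7.
3: (0)·(1/7) + (6)·(1/7) + (4)·(1/7) + (1)·(4/7) = 2.
The best pure response is 3 with expected payoff 2.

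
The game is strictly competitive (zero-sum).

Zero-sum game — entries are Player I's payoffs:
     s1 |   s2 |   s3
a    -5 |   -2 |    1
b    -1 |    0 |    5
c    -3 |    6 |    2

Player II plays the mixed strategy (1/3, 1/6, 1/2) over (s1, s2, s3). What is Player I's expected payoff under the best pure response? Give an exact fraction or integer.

a: (-5)·(1/3) + (-2)·(1/6) + (1)·(1/2) = -3/2.
b: (-1)·(1/3) + (0)·(1/6) + (5)·(1/2) = 13/6.
c: (-3)·(1/3) + (6)·(1/6) + (2)·(1/2) = 1.
The best pure response is b with expected payoff 13/6.

13/6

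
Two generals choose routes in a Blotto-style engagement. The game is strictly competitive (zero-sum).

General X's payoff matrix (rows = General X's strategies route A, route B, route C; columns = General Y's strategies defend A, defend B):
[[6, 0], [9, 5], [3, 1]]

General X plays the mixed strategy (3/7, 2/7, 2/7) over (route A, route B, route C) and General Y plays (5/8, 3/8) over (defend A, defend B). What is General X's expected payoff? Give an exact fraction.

123/28

Against (5/8, 3/8), each row's expected payoff is route A: 15/4; route B: 15/2; route C: 9/4.
Taking the (3/7, 2/7, 2/7)-weighted average: (3/7)·(15/4) + (2/7)·(15/2) + (2/7)·(9/4) = 123/28.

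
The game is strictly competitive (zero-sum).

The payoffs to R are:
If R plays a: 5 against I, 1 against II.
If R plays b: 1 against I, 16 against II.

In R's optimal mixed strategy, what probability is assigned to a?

15/19

Row minima are 1 and 1, so R's maximin is 1; column maxima are 5 and 16, so C's minimax is 5. These differ, so the equilibrium is in mixed strategies.
Let R play a with probability p. C is indifferent when 5p + (1−p) = p + 16(1−p), giving p = 15/19.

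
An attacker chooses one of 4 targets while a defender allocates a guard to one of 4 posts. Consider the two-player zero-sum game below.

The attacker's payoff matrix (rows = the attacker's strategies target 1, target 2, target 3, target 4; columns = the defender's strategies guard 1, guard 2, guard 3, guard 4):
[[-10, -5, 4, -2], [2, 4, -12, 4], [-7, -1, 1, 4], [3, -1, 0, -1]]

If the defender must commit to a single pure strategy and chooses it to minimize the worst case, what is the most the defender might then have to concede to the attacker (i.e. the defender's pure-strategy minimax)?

The worst case (largest entry) in each column is guard 1: 3, guard 2: 4, guard 3: 4, guard 4: 4.
The best (smallest) of these is 3.

3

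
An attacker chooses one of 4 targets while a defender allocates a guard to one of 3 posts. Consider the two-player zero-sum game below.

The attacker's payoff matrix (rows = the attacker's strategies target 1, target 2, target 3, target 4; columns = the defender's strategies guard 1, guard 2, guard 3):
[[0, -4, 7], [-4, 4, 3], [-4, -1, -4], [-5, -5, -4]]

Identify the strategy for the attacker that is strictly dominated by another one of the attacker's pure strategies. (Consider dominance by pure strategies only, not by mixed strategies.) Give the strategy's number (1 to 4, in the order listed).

Compare target 4 with target 1: 0 > -5, -4 > -5, 7 > -4.
So target 1 strictly dominates target 4 for the attacker; target 4 is strictly dominated.

4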